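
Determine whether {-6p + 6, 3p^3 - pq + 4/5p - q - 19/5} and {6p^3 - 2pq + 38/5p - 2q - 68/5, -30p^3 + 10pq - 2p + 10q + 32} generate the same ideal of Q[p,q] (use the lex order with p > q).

For a fixed monomial order, each ideal has a unique reduced Gröbner basis; comparing bases decides equality.
Buchberger on the first generating set:
f_1 = -6p + 6, LT = p.
f_2 = 3p^3 - pq + 4/5p - q - 19/5, LT = p^3.

S(f_1,f_2): lcm = p^3. S = -p^2 + 1/3pq - 4/15p + 1/3q + 19/15.
  leading term p^2: subtract (1/6p)·f_1 from -p^2 + 1/3pq - 4/15p + 1/3q + 19/15 → 1/3pq - 19/15p + 1/3q + 19/15
  leading term pq: subtract (-1/18q)·f_1 from 1/3pq - 19/15p + 1/3q + 19/15 → -19/15p + 2/3q + 19/15
  leading term p: subtract (19/90)·f_1 from -19/15p + 2/3q + 19/15 → 2/3q
  leading term q: no divisor's leading term divides it; move 2/3q to the remainder.
  remainder 2/3q ≠ 0; add g_3 = 2/3q to the basis.

The other S-polynomials (S(f_1,g_3), S(f_2,g_3)) all reduce to 0 modulo the current basis, so we have a Gröbner basis.
Inter-reduce: drop elements whose leading term is divisible by another's, tail-reduce, and make monic.
Reduced Gröbner basis: {p - 1, q}.

Buchberger on the second generating set:
h_1 = 6p^3 - 2pq + 38/5p - 2q - 68/5, LT = p^3.
h_2 = -30p^3 + 10pq - 2p + 10q + 32, LT = p^3.

S(h_1,h_2): lcm = p^3. S = 6/5p - 6/5.
  leading term p: no divisor's leading term divides it; move 6/5p to the remainder.
  leading term 1: no divisor's leading term divides it; move -6/5 to the remainder.
  remainder 6/5p - 6/5 ≠ 0; add k_3 = 6/5p - 6/5 to the basis.

S(h_1,k_3): lcm = p^3. S = p^2 - 1/3pq + 19/15p - 1/3q - 34/15.
  leading term p^2: subtract (5/6p)·k_3 from p^2 - 1/3pq + 19/15p - 1/3q - 34/15 → -1/3pq + 34/15p - 1/3q - 34/15
  leading term pq: subtract (-5/18q)·k_3 from -1/3pq + 34/15p - 1/3q - 34/15 → 34/15p - 2/3q - 34/15
  leading term p: subtract (17/9)·k_3 from 34/15p - 2/3q - 34/15 → -2/3q
  leading term q: no divisor's leading term divides it; move -2/3q to the remainder.
  remainder -2/3q ≠ 0; add k_4 = -2/3q to the basis.

The other S-polynomials (S(h_2,k_3), S(h_1,k_4), S(h_2,k_4), S(k_3,k_4)) all reduce to 0 modulo the current basis, so we have a Gröbner basis.
Inter-reduce: drop elements whose leading term is divisible by another's, tail-reduce, and make monic.
Reduced Gröbner basis: {p - 1, q}.

The two bases agree; hence the ideals are identical.

Yes, the ideals are equal.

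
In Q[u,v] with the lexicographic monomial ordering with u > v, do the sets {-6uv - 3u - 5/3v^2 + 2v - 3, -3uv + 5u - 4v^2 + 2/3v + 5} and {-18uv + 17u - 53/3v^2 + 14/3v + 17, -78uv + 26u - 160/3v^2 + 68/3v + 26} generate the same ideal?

Yes, the ideals are equal.

For a fixed monomial order, each ideal has a unique reduced Gröbner basis; comparing bases decides equality.
Buchberger on the first generating set:
f_1 = -6uv - 3u - 5/3v^2 + 2v - 3, LT = uv.
f_2 = -3uv + 5u - 4v^2 + 2/3v + 5, LT = uv.

S(f_1,f_2): lcm = uv. S = 13/6u - 19/18v^2 - 1/9v + 13/6.
  leading term u: no divisor's leading term divides it; move 13/6u to the remainder.
  leading term v^2: no divisor's leading term divides it; move -19/18v^2 to the remainder.
  leading term v: no divisor's leading term divides it; move -1/9v to the remainder.
  leading term 1: no divisor's leading term divides it; move 13/6 to the remainder.
  remainder 13/6u - 19/18v^2 - 1/9v + 13/6 ≠ 0; add g_3 = 13/6u - 19/18v^2 - 1/9v + 13/6 to the basis.

S(f_1,g_3): lcm = uv. S = 1/2u + 19/39v^3 + 77/234v^2 - 4/3v + 1/2.
  leading term u: subtract (3/13)·g_3 from 1/2u + 19/39v^3 + 77/234v^2 - 4/3v + 1/2 → 19/39v^3 + 67/117v^2 - 17/13v
  leading term v^3: no divisor's leading term divides it; move 19/39v^3 to the remainder.
  leading term v^2: no divisor's leading term divides it; move 67/117v^2 to the remainder.
  leading term v: no divisor's leading term divides it; move -17/13v to the remainder.
  remainder 19/39v^3 + 67/117v^2 - 17/13v ≠ 0; add g_4 = 19/39v^3 + 67/117v^2 - 17/13v to the basis.

The other S-polynomials (S(f_2,g_3), S(f_1,g_4), S(f_2,g_4), S(g_3,g_4)) all reduce to 0 modulo the current basis, so we have a Gröbner basis.
Inter-reduce: drop elements whose leading term is divisible by another's, tail-reduce, and make monic.
Reduced Gröbner basis: {u - 19/39v^2 - 2/39v + 1, v^3 + 67/57v^2 - 51/19v}.

Buchberger on the second generating set:
h_1 = -18uv + 17u - 53/3v^2 + 14/3v + 17, LT = uv.
h_2 = -78uv + 26u - 160/3v^2 + 68/3v + 26, LT = uv.

S(h_1,h_2): lcm = uv. S = -11/18u + 209/702v^2 + 11/351v - 11/18.
  leading term u: no divisor's leading term divides it; move -11/18u to the remainder.
  leading term v^2: no divisor's leading term divides it; move 209/702v^2 to the remainder.
  leading term v: no divisor's leading term divides it; move 11/351v to the remainder.
  leading term 1: no divisor's leading term divides it; move -11/18 to the remainder.
  remainder -11/18u + 209/702v^2 + 11/351v - 11/18 ≠ 0; add k_3 = -11/18u + 209/702v^2 + 11/351v - 11/18 to the basis.

S(h_1,k_3): lcm = uv. S = -17/18u + 19/39v^3 + 725/702v^2 - 34/27v - 17/18.
  leading term u: subtract (17/11)·k_3 from -17/18u + 19/39v^3 + 725/702v^2 - 34/27v - 17/18 → 19/39v^3 + 67/117v^2 - 17/13v
  leading term v^3: no divisor's leading term divides it; move 19/39v^3 to the remainder.
  leading term v^2: no divisor's leading term divides it; move 67/117v^2 to the remainder.
  leading term v: no divisor's leading term divides it; move -17/13v to the remainder.
  remainder 19/39v^3 + 67/117v^2 - 17/13v ≠ 0; add k_4 = 19/39v^3 + 67/117v^2 - 17/13v to the basis.

The other S-polynomials (S(h_2,k_3), S(h_1,k_4), S(h_2,k_4), S(k_3,k_4)) all reduce to 0 modulo the current basis, so we have a Gröbner basis.
Inter-reduce: drop elements whose leading term is divisible by another's, tail-reduce, and make monic.
Reduced Gröbner basis: {u - 19/39v^2 - 2/39v + 1, v^3 + 67/57v^2 - 51/19v}.

These coincide, so the ideals are equal.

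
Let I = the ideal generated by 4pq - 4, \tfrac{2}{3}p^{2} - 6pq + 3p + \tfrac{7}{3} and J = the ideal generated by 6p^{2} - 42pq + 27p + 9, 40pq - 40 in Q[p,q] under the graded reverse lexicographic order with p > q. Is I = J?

Yes, the ideals are equal.

Equality of ideals is decidable: compute both reduced Gröbner bases (unique for the ordering) and check whether they agree.
Buchberger on the first generating set:
f_1 = 4pq - 4, LT = pq.
f_2 = \tfrac{2}{3}p^{2} - 6pq + 3p + \tfrac{7}{3}, LT = p^{2}.

S(f_1,f_2): lcm = p^{2}q. S = 9pq^{2} - \tfrac{9}{2}pq - p - \tfrac{7}{2}q.
  leading term pq^{2}: subtract (\tfrac{9}{4}q)·f_1 from 9pq^{2} - \tfrac{9}{2}pq - p - \tfrac{7}{2}q → -\tfrac{9}{2}pq - p + \tfrac{11}{2}q
  leading term pq: subtract (-\tfrac{9}{8})·f_1 from -\tfrac{9}{2}pq - p + \tfrac{11}{2}q → -p + \tfrac{11}{2}q - \tfrac{9}{2}
  leading term p: no divisor's leading term divides it; move -p to the remainder.
  leading term q: no divisor's leading term divides it; move \tfrac{11}{2}q to the remainder.
  leading term 1: no divisor's leading term divides it; move -\tfrac{9}{2} to the remainder.
  remainder -p + \tfrac{11}{2}q - \tfrac{9}{2} ≠ 0; add g_3 = -p + \tfrac{11}{2}q - \tfrac{9}{2} to the basis.

S(f_1,g_3): lcm = pq. S = \tfrac{11}{2}q^{2} - \tfrac{9}{2}q - 1.
  leading term q^{2}: no divisor's leading term divides it; move \tfrac{11}{2}q^{2} to the remainder.
  leading term q: no divisor's leading term divides it; move -\tfrac{9}{2}q to the remainder.
  leading term 1: no divisor's leading term divides it; move -1 to the remainder.
  remainder \tfrac{11}{2}q^{2} - \tfrac{9}{2}q - 1 ≠ 0; add g_4 = \tfrac{11}{2}q^{2} - \tfrac{9}{2}q - 1 to the basis.

The other S-polynomials (S(f_2,g_3), S(f_1,g_4), S(f_2,g_4), S(g_3,g_4)) all reduce to 0 modulo the current basis, so we have a Gröbner basis.
Inter-reduce: drop elements whose leading term is divisible by another's, tail-reduce, and make monic.
Reduced Gröbner basis: {q^{2} - \tfrac{9}{11}q - \tfrac{2}{11}, p - \tfrac{11}{2}q + \tfrac{9}{2}}.

Buchberger on the second generating set:
h_1 = 6p^{2} - 42pq + 27p + 9, LT = p^{2}.
h_2 = 40pq - 40, LT = pq.

S(h_1,h_2): lcm = p^{2}q. S = -7pq^{2} + \tfrac{9}{2}pq + p + \tfrac{3}{2}q.
  leading term pq^{2}: subtract (-\tfrac{7}{40}q)·h_2 from -7pq^{2} + \tfrac{9}{2}pq + p + \tfrac{3}{2}q → \tfrac{9}{2}pq + p - \tfrac{11}{2}q
  leading term pq: subtract (\tfrac{9}{80})·h_2 from \tfrac{9}{2}pq + p - \tfrac{11}{2}q → p - \tfrac{11}{2}q + \tfrac{9}{2}
  leading term p: no divisor's leading term divides it; move p to the remainder.
  leading term q: no divisor's leading term divides it; move -\tfrac{11}{2}q to the remainder.
  leading term 1: no divisor's leading term divides it; move \tfrac{9}{2} to the remainder.
  remainder p - \tfrac{11}{2}q + \tfrac{9}{2} ≠ 0; add k_3 = p - \tfrac{11}{2}q + \tfrac{9}{2} to the basis.

S(h_2,k_3): lcm = pq. S = \tfrac{11}{2}q^{2} - \tfrac{9}{2}q - 1.
  leading term q^{2}: no divisor's leading term divides it; move \tfrac{11}{2}q^{2} to the remainder.
  leading term q: no divisor's leading term divides it; move -\tfrac{9}{2}q to the remainder.
  leading term 1: no divisor's leading term divides it; move -1 to the remainder.
  remainder \tfrac{11}{2}q^{2} - \tfrac{9}{2}q - 1 ≠ 0; add k_4 = \tfrac{11}{2}q^{2} - \tfrac{9}{2}q - 1 to the basis.

The other S-polynomials (S(h_1,k_3), S(h_1,k_4), S(h_2,k_4), S(k_3,k_4)) all reduce to 0 modulo the current basis, so we have a Gröbner basis.
Inter-reduce: drop elements whose leading term is divisible by another's, tail-reduce, and make monic.
Reduced Gröbner basis: {q^{2} - \tfrac{9}{11}q - \tfrac{2}{11}, p - \tfrac{11}{2}q + \tfrac{9}{2}}.

The two bases agree; hence the ideals are identical.
The choice of monomial ordering does not affect the verdict — as long as both bases are computed under the same ordering, their equality decides ideal equality.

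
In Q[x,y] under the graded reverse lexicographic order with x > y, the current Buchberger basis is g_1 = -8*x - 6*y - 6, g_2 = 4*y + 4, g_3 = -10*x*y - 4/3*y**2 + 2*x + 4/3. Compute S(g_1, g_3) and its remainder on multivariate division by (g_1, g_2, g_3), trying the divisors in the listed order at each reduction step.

lcm(LM(g_1), LM(g_3)) = x*y.
S = (lcm/LT(g_1))·g_1 − (lcm/LT(g_3))·g_3 = 37/60*y**2 + 1/5*x + 3/4*y + 2/15.
Reduce S modulo (g_1, g_2, g_3) in that order:
  leading term y**2: subtract (37/240*y)·g_2 from 37/60*y**2 + 1/5*x + 3/4*y + 2/15 → 1/5*x + 2/15*y + 2/15
  leading term x: subtract (-1/40)·g_1 from 1/5*x + 2/15*y + 2/15 → -1/60*y - 1/60
  leading term y: subtract (-1/240)·g_2 from -1/60*y - 1/60 → 0
The remainder is 0, so this S-polynomial contributes no new basis element.

S(g_1, g_3) = 37/60*y**2 + 1/5*x + 3/4*y + 2/15; remainder on division = 0.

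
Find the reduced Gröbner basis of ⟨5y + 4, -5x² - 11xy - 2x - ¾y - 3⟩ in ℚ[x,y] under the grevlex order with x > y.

G = {x² - 34/25x + 12/25, y + ⅘}

f_1 = 5y + 4, LT = y.
f_2 = -5x² - 11xy - 2x - ¾y - 3, LT = x².

The S-polynomials (S(f_1,f_2)) all reduce to 0 modulo the current basis, so we have a Gröbner basis.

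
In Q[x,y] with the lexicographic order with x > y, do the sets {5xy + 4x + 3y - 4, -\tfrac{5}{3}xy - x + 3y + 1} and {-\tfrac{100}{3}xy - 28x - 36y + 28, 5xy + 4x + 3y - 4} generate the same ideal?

For a fixed monomial order, each ideal has a unique reduced Gröbner basis; comparing bases decides equality.
Buchberger on the first generating set:
f_1 = 5xy + 4x + 3y - 4, LT = xy.
f_2 = -\tfrac{5}{3}xy - x + 3y + 1, LT = xy.

S(f_1,f_2): lcm = xy. S = \tfrac{1}{5}x + \tfrac{12}{5}y - \tfrac{1}{5}.
  leading term x: no divisor's leading term divides it; move \tfrac{1}{5}x to the remainder.
  leading term y: no divisor's leading term divides it; move \tfrac{12}{5}y to the remainder.
  leading term 1: no divisor's leading term divides it; move -\tfrac{1}{5} to the remainder.
  remainder \tfrac{1}{5}x + \tfrac{12}{5}y - \tfrac{1}{5} ≠ 0; add g_3 = \tfrac{1}{5}x + \tfrac{12}{5}y - \tfrac{1}{5} to the basis.

S(f_1,g_3): lcm = xy. S = \tfrac{4}{5}x - 12y^{2} + \tfrac{8}{5}y - \tfrac{4}{5}.
  leading term x: subtract (4)·g_3 from \tfrac{4}{5}x - 12y^{2} + \tfrac{8}{5}y - \tfrac{4}{5} → -12y^{2} - 8y
  leading term y^{2}: no divisor's leading term divides it; move -12y^{2} to the remainder.
  leading term y: no divisor's leading term divides it; move -8y to the remainder.
  remainder -12y^{2} - 8y ≠ 0; add g_4 = -12y^{2} - 8y to the basis.

S(f_2,g_3): lcm = xy. S = \tfrac{3}{5}x - 12y^{2} - \tfrac{4}{5}y - \tfrac{3}{5}.
  leading term x: subtract (3)·g_3 from \tfrac{3}{5}x - 12y^{2} - \tfrac{4}{5}y - \tfrac{3}{5} → -12y^{2} - 8y
  leading term y^{2}: subtract (1)·g_4 from -12y^{2} - 8y → 0
  remainder 0.

S(f_1,g_4): lcm = xy^{2}. S = \tfrac{2}{15}xy + \tfrac{3}{5}y^{2} - \tfrac{4}{5}y.
  leading term xy: subtract (\tfrac{2}{75})·f_1 from \tfrac{2}{15}xy + \tfrac{3}{5}y^{2} - \tfrac{4}{5}y → -\tfrac{8}{75}x + \tfrac{3}{5}y^{2} - \tfrac{22}{25}y + \tfrac{8}{75}
  leading term x: subtract (-\tfrac{8}{15})·g_3 from -\tfrac{8}{75}x + \tfrac{3}{5}y^{2} - \tfrac{22}{25}y + \tfrac{8}{75} → \tfrac{3}{5}y^{2} + \tfrac{2}{5}y
  leading term y^{2}: subtract (-\tfrac{1}{20})·g_4 from \tfrac{3}{5}y^{2} + \tfrac{2}{5}y → 0
  remainder 0.

S(f_2,g_4): lcm = xy^{2}. S = -\tfrac{1}{15}xy - \tfrac{9}{5}y^{2} - \tfrac{3}{5}y.
  leading term xy: subtract (-\tfrac{1}{75})·f_1 from -\tfrac{1}{15}xy - \tfrac{9}{5}y^{2} - \tfrac{3}{5}y → \tfrac{4}{75}x - \tfrac{9}{5}y^{2} - \tfrac{14}{25}y - \tfrac{4}{75}
  leading term x: subtract (\tfrac{4}{15})·g_3 from \tfrac{4}{75}x - \tfrac{9}{5}y^{2} - \tfrac{14}{25}y - \tfrac{4}{75} → -\tfrac{9}{5}y^{2} - \tfrac{6}{5}y
  leading term y^{2}: subtract (\tfrac{3}{20})·g_4 from -\tfrac{9}{5}y^{2} - \tfrac{6}{5}y → 0
  remainder 0.

S(g_3,g_4): leading monomials are coprime, so the S-polynomial reduces to 0 (Buchberger's first criterion).
Every S-polynomial of the final basis reduces to 0, so we have a Gröbner basis.
Inter-reduce: drop elements whose leading term is divisible by another's, tail-reduce, and make monic.
Reduced Gröbner basis: {x + 12y - 1, y^{2} + \tfrac{2}{3}y}.

Buchberger on the second generating set:
h_1 = -\tfrac{100}{3}xy - 28x - 36y + 28, LT = xy.
h_2 = 5xy + 4x + 3y - 4, LT = xy.

S(h_1,h_2): lcm = xy. S = \tfrac{1}{25}x + \tfrac{12}{25}y - \tfrac{1}{25}.
  leading term x: no divisor's leading term divides it; move \tfrac{1}{25}x to the remainder.
  leading term y: no divisor's leading term divides it; move \tfrac{12}{25}y to the remainder.
  leading term 1: no divisor's leading term divides it; move -\tfrac{1}{25} to the remainder.
  remainder \tfrac{1}{25}x + \tfrac{12}{25}y - \tfrac{1}{25} ≠ 0; add k_3 = \tfrac{1}{25}x + \tfrac{12}{25}y - \tfrac{1}{25} to the basis.

S(h_1,k_3): lcm = xy. S = \tfrac{21}{25}x - 12y^{2} + \tfrac{52}{25}y - \tfrac{21}{25}.
  leading term x: subtract (21)·k_3 from \tfrac{21}{25}x - 12y^{2} + \tfrac{52}{25}y - \tfrac{21}{25} → -12y^{2} - 8y
  leading term y^{2}: no divisor's leading term divides it; move -12y^{2} to the remainder.
  leading term y: no divisor's leading term divides it; move -8y to the remainder.
  remainder -12y^{2} - 8y ≠ 0; add k_4 = -12y^{2} - 8y to the basis.

S(h_2,k_3): lcm = xy. S = \tfrac{4}{5}x - 12y^{2} + \tfrac{8}{5}y - \tfrac{4}{5}.
  leading term x: subtract (20)·k_3 from \tfrac{4}{5}x - 12y^{2} + \tfrac{8}{5}y - \tfrac{4}{5} → -12y^{2} - 8y
  leading term y^{2}: subtract (1)·k_4 from -12y^{2} - 8y → 0
  remainder 0.

S(h_1,k_4): lcm = xy^{2}. S = \tfrac{13}{75}xy + \tfrac{27}{25}y^{2} - \tfrac{21}{25}y.
  leading term xy: subtract (-\tfrac{13}{2500})·h_1 from \tfrac{13}{75}xy + \tfrac{27}{25}y^{2} - \tfrac{21}{25}y → -\tfrac{91}{625}x + \tfrac{27}{25}y^{2} - \tfrac{642}{625}y + \tfrac{91}{625}
  leading term x: subtract (-\tfrac{91}{25})·k_3 from -\tfrac{91}{625}x + \tfrac{27}{25}y^{2} - \tfrac{642}{625}y + \tfrac{91}{625} → \tfrac{27}{25}y^{2} + \tfrac{18}{25}y
  leading term y^{2}: subtract (-\tfrac{9}{100})·k_4 from \tfrac{27}{25}y^{2} + \tfrac{18}{25}y → 0
  remainder 0.

S(h_2,k_4): lcm = xy^{2}. S = \tfrac{2}{15}xy + \tfrac{3}{5}y^{2} - \tfrac{4}{5}y.
  leading term xy: subtract (-\tfrac{1}{250})·h_1 from \tfrac{2}{15}xy + \tfrac{3}{5}y^{2} - \tfrac{4}{5}y → -\tfrac{14}{125}x + \tfrac{3}{5}y^{2} - \tfrac{118}{125}y + \tfrac{14}{125}
  leading term x: subtract (-\tfrac{14}{5})·k_3 from -\tfrac{14}{125}x + \tfrac{3}{5}y^{2} - \tfrac{118}{125}y + \tfrac{14}{125} → \tfrac{3}{5}y^{2} + \tfrac{2}{5}y
  leading term y^{2}: subtract (-\tfrac{1}{20})·k_4 from \tfrac{3}{5}y^{2} + \tfrac{2}{5}y → 0
  remainder 0.

S(k_3,k_4): leading monomials are coprime, so the S-polynomial reduces to 0 (Buchberger's first criterion).
Every S-polynomial of the final basis reduces to 0, so we have a Gröbner basis.
Inter-reduce: drop elements whose leading term is divisible by another's, tail-reduce, and make monic.
Reduced Gröbner basis: {x + 12y - 1, y^{2} + \tfrac{2}{3}y}.

These coincide, so the ideals are equal.

Yes, the ideals are equal.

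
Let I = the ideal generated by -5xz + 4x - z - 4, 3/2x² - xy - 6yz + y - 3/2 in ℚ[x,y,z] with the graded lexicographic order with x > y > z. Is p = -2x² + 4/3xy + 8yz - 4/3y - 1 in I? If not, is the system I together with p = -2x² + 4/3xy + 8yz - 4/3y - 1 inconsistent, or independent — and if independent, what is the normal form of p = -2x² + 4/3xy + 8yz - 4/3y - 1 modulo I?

Adjoining -2x² + 4/3xy + 8yz - 4/3y - 1 makes the ideal the whole ring: the system is inconsistent.

First compute the reduced Gröbner basis of I by Buchberger's algorithm.
f_1 = -5xz + 4x - z - 4, LT = xz.
f_2 = 3/2x² - xy - 6yz + y - 3/2, LT = x².

S(f_1,f_2): lcm = x²z. S = ⅔xyz + 4yz² - ⅘x² + ⅕xz - ⅔yz + ⅘x + z.
  reduce S modulo (f_1, f_2):
  remainder 4yz² - 4yz + 24/25x + 24/25z - 24/25 ≠ 0; add h_3 = 4yz² - 4yz + 24/25x + 24/25z - 24/25 to the basis.

The other S-polynomials (S(f_1,h_3), S(f_2,h_3)) all reduce to 0 modulo the current basis, so we have a Gröbner basis.
Inter-reduce: drop elements whose leading term is divisible by another's, tail-reduce, and make monic.
Reduced Gröbner basis: {yz² - yz + 6/25x + 6/25z - 6/25, x² - ⅔xy - 4yz + ⅔y - 1, xz - ⅘x + ⅕z + ⅘}.
Label its elements g_1 = yz² - yz + 6/25x + 6/25z - 6/25, g_2 = x² - ⅔xy - 4yz + ⅔y - 1, g_3 = xz - ⅘x + ⅕z + ⅘.

Reduce p = -2x² + 4/3xy + 8yz - 4/3y - 1 modulo G:
  leading term x²: subtract (-2)·g_2 from -2x² + 4/3xy + 8yz - 4/3y - 1 → -3
  leading term 1: no divisor's leading term divides it; move -3 to the remainder.
  normal form = -3.
The normal form is nonzero, so p ∉ I. Since p minus its normal form lies in I, I + (p) = I + (r) where r = -3; decide whether this ideal is the whole ring.
Here r = -3 is a nonzero constant, hence a unit: 1 ∈ I + (p), the Gröbner basis of I + (p) is {1}, and the enlarged system has no common solution — adjoining p is inconsistent.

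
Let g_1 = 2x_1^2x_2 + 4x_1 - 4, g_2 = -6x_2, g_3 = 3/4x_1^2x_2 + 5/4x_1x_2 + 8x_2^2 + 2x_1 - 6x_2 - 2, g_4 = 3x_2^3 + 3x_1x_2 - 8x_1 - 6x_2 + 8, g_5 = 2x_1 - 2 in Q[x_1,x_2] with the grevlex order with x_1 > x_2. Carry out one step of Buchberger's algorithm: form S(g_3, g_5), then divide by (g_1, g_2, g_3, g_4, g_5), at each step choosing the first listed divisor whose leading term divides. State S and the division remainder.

lcm(LM(g_3), LM(g_5)) = x_1^2x_2.
S = (lcm/LT(g_3))·g_3 − (lcm/LT(g_5))·g_5 = 8/3x_1x_2 + 32/3x_2^2 + 8/3x_1 - 8x_2 - 8/3.
Reduce S modulo (g_1, g_2, g_3, g_4, g_5) in that order:
  leading term x_1x_2: subtract (-4/9x_1)·g_2 from 8/3x_1x_2 + 32/3x_2^2 + 8/3x_1 - 8x_2 - 8/3 → 32/3x_2^2 + 8/3x_1 - 8x_2 - 8/3
  leading term x_2^2: subtract (-16/9x_2)·g_2 from 32/3x_2^2 + 8/3x_1 - 8x_2 - 8/3 → 8/3x_1 - 8x_2 - 8/3
  leading term x_1: subtract (4/3)·g_5 from 8/3x_1 - 8x_2 - 8/3 → -8x_2
  leading term x_2: subtract (4/3)·g_2 from -8x_2 → 0
The remainder is 0, so this S-polynomial contributes no new basis element.

S(g_3, g_5) = 8/3x_1x_2 + 32/3x_2^2 + 8/3x_1 - 8x_2 - 8/3; remainder on division = 0.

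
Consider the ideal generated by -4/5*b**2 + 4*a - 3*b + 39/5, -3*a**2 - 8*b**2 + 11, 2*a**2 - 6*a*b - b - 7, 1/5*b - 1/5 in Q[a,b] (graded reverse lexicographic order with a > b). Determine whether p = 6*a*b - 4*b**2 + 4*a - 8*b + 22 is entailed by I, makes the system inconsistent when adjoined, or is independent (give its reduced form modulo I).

First compute the reduced Gröbner basis of I by Buchberger's algorithm.
f_1 = -4/5*b**2 + 4*a - 3*b + 39/5, LT = b**2.
f_2 = -3*a**2 - 8*b**2 + 11, LT = a**2.
f_3 = 2*a**2 - 6*a*b - b - 7, LT = a**2.
f_4 = 1/5*b - 1/5, LT = b.

S(f_1,f_2): leading monomials are coprime, so the S-polynomial reduces to 0 (Buchberger's first criterion).
S(f_1,f_3): leading monomials are coprime, so the S-polynomial reduces to 0 (Buchberger's first criterion).
S(f_1,f_4): lcm = b**2. S = -5*a + 19/4*b - 39/4.
  leading term a: no divisor's leading term divides it; move -5*a to the remainder.
  leading term b: subtract (95/4)·f_4 from 19/4*b - 39/4 → -5
  leading term 1: no divisor's leading term divides it; move -5 to the remainder.
  remainder -5*a - 5 ≠ 0; add h_5 = -5*a - 5 to the basis.

S(f_2,f_3): lcm = a**2. S = 3*a*b + 8/3*b**2 + 1/2*b - 1/6.
  leading term a*b: subtract (15*a)·f_4 from 3*a*b + 8/3*b**2 + 1/2*b - 1/6 → 8/3*b**2 + 3*a + 1/2*b - 1/6
  leading term b**2: subtract (-10/3)·f_1 from 8/3*b**2 + 3*a + 1/2*b - 1/6 → 49/3*a - 19/2*b + 155/6
  leading term a: subtract (-49/15)·h_5 from 49/3*a - 19/2*b + 155/6 → -19/2*b + 19/2
  leading term b: subtract (-95/2)·f_4 from -19/2*b + 19/2 → 0
  remainder 0.

S(f_2,f_4): leading monomials are coprime, so the S-polynomial reduces to 0 (Buchberger's first criterion).
S(f_3,f_4): leading monomials are coprime, so the S-polynomial reduces to 0 (Buchberger's first criterion).
S(f_1,h_5): leading monomials are coprime, so the S-polynomial reduces to 0 (Buchberger's first criterion).
S(f_2,h_5): lcm = a**2. S = 8/3*b**2 - a - 11/3.
  leading term b**2: subtract (-10/3)·f_1 from 8/3*b**2 - a - 11/3 → 37/3*a - 10*b + 67/3
  leading term a: subtract (-37/15)·h_5 from 37/3*a - 10*b + 67/3 → -10*b + 10
  leading term b: subtract (-50)·f_4 from -10*b + 10 → 0
  remainder 0.

S(f_3,h_5): lcm = a**2. S = -3*a*b - a - 1/2*b - 7/2.
  leading term a*b: subtract (-15*a)·f_4 from -3*a*b - a - 1/2*b - 7/2 → -4*a - 1/2*b - 7/2
  leading term a: subtract (4/5)·h_5 from -4*a - 1/2*b - 7/2 → -1/2*b + 1/2
  leading term b: subtract (-5/2)·f_4 from -1/2*b + 1/2 → 0
  remainder 0.

S(f_4,h_5): leading monomials are coprime, so the S-polynomial reduces to 0 (Buchberger's first criterion).
Every S-polynomial of the final basis reduces to 0, so we have a Gröbner basis.
Inter-reduce: drop elements whose leading term is divisible by another's, tail-reduce, and make monic.
Reduced Gröbner basis: {a + 1, b - 1}.
Label its elements g_1 = a + 1, g_2 = b - 1.

Reduce p = 6*a*b - 4*b**2 + 4*a - 8*b + 22 modulo G:
  leading term a*b: subtract (6*b)·g_1 from 6*a*b - 4*b**2 + 4*a - 8*b + 22 → -4*b**2 + 4*a - 14*b + 22
  leading term b**2: subtract (-4*b)·g_2 from -4*b**2 + 4*a - 14*b + 22 → 4*a - 18*b + 22
  leading term a: subtract (4)·g_1 from 4*a - 18*b + 22 → -18*b + 18
  leading term b: subtract (-18)·g_2 from -18*b + 18 → 0
  normal form = 0.
Since the normal form is 0, p ∈ I.

6*a*b - 4*b**2 + 4*a - 8*b + 22 lies in I (it reduces to 0).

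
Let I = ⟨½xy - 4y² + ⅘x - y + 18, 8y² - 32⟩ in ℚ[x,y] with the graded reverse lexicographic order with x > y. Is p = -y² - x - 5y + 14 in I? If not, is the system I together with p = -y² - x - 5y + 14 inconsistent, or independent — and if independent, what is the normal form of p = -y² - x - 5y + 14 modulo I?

-y² - x - 5y + 14 lies in I (it reduces to 0).

First compute the reduced Gröbner basis of I by Buchberger's algorithm.
f_1 = ½xy - 4y² + ⅘x - y + 18, LT = xy.
f_2 = 8y² - 32, LT = y².

S(f_1,f_2): lcm = xy². S = -8y³ + 8/5xy - 2y² + 4x + 36y.
  reduce S modulo (f_1, f_2):
  remainder 36/25x + 36/5y - 72/5 ≠ 0; add h_3 = 36/25x + 36/5y - 72/5 to the basis.

The other S-polynomials (S(f_1,h_3), S(f_2,h_3)) all reduce to 0 modulo the current basis, so we have a Gröbner basis.
Inter-reduce: drop elements whose leading term is divisible by another's, tail-reduce, and make monic.
Reduced Gröbner basis: {y² - 4, x + 5y - 10}.
Label its elements g_1 = y² - 4, g_2 = x + 5y - 10.

Reduce p = -y² - x - 5y + 14 modulo G:
  leading term y²: subtract (-1)·g_1 from -y² - x - 5y + 14 → -x - 5y + 10
  leading term x: subtract (-1)·g_2 from -x - 5y + 10 → 0
  normal form = 0.
Since the normal form is 0, p ∈ I.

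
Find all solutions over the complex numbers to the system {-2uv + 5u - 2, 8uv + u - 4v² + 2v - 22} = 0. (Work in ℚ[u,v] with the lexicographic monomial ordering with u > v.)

{(2, 2), (4/21 - sqrt(26)*I/21, 1/2 - sqrt(26)*I/2), (4/21 + sqrt(26)*I/21, 1/2 + sqrt(26)*I/2)}

Compute a lex Gröbner basis by Buchberger's algorithm.
f_1 = -2uv + 5u - 2, LT = uv.
f_2 = 8uv + u - 4v² + 2v - 22, LT = uv.

S(f_1,f_2): lcm = uv. S = -21/8u + ½v² - ¼v + 15/4.
  reduce S modulo (f_1, f_2):
  remainder -21/8u + ½v² - ¼v + 15/4 ≠ 0; add h_3 = -21/8u + ½v² - ¼v + 15/4 to the basis.

S(f_1,h_3): lcm = uv. S = -5/2u + 4/21v³ - 2/21v² + 10/7v + 1.
  reduce S modulo (f_1, f_2, h_3):
  remainder 4/21v³ - 4/7v² + 5/3v - 18/7 ≠ 0; add h_4 = 4/21v³ - 4/7v² + 5/3v - 18/7 to the basis.

The other S-polynomials (S(f_2,h_3), S(f_1,h_4), S(f_2,h_4), S(h_3,h_4)) all reduce to 0 modulo the current basis, so we have a Gröbner basis.
Inter-reduce: drop elements whose leading term is divisible by another's, tail-reduce, and make monic.
Reduced Gröbner basis: {u - 4/21v² + 2/21v - 10/7, v³ - 3v² + 35/4v - 27/2}.

Elimination: the polynomial v³ - 3v² + 35/4v - 27/2 lies in the elimination ideal for v, so v ∈ {2, 1/2 - sqrt(26)*I/2, 1/2 + sqrt(26)*I/2}. For each such v, the remaining basis elements (now univariate) give the rest of the solution.
  v = 2: the earlier basis element becomes u - 2 = 0, giving u = 2 — point (2, 2).
  v = 1/2 - sqrt(26)*I/2: the earlier basis element becomes u - 4/21 + sqrt(26)*I/21 = 0, giving u = 4/21 - sqrt(26)*I/21 — point (4/21 - sqrt(26)*I/21, 1/2 - sqrt(26)*I/2).
  v = 1/2 + sqrt(26)*I/2: the earlier basis element becomes u - 4/21 - sqrt(26)*I/21 = 0, giving u = 4/21 + sqrt(26)*I/21 — point (4/21 + sqrt(26)*I/21, 1/2 + sqrt(26)*I/2).
This is the nonlinear analogue of row-reducing a linear system.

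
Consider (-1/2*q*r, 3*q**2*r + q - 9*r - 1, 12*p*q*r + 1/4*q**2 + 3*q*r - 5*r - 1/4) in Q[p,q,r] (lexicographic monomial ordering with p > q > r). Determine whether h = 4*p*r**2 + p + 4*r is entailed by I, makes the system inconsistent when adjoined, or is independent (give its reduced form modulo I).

First compute the reduced Gröbner basis of I by Buchberger's algorithm.
f_1 = -1/2*q*r, LT = q*r.
f_2 = 3*q**2*r + q - 9*r - 1, LT = q**2*r.
f_3 = 12*p*q*r + 1/4*q**2 + 3*q*r - 5*r - 1/4, LT = p*q*r.

S(f_1,f_2): lcm = q**2*r. S = -1/3*q + 3*r + 1/3.
  reduce S modulo (f_1, f_2, f_3):
  remainder -1/3*q + 3*r + 1/3 ≠ 0; add k_4 = -1/3*q + 3*r + 1/3 to the basis.

S(f_1,f_3): lcm = p*q*r. S = -1/48*q**2 - 1/4*q*r + 5/12*r + 1/48.
  reduce S modulo (f_1, f_2, f_3, k_4):
  remainder 11/48*r ≠ 0; add k_5 = 11/48*r to the basis.

The other S-polynomials (S(f_2,f_3), S(f_1,k_4), S(f_2,k_4), S(f_3,k_4), S(f_1,k_5), S(f_2,k_5), S(f_3,k_5), S(k_4,k_5)) all reduce to 0 modulo the current basis, so we have a Gröbner basis.
Inter-reduce: drop elements whose leading term is divisible by another's, tail-reduce, and make monic.
Reduced Gröbner basis: {q - 1, r}.
Label its elements g_1 = q - 1, g_2 = r.

Reduce h = 4*p*r**2 + p + 4*r modulo G:
  leading term p*r**2: subtract (4*p*r)·g_2 from 4*p*r**2 + p + 4*r → p + 4*r
  leading term p: no divisor's leading term divides it; move p to the remainder.
  leading term r: subtract (4)·g_2 from 4*r → 0
  normal form = p.
The normal form is nonzero, so h ∉ I. Since h minus its normal form lies in I, I + (h) = I + (n) where n = p; decide whether this ideal is the whole ring.
Run Buchberger on G together with n (pairs among the g_i already reduce to 0 since G is a Gröbner basis):
g_1 = q - 1, LT = q.
g_2 = r, LT = r.
n = p, LT = p.

The S-polynomials (S(g_1,g_2), S(g_1,n), S(g_2,n)) all reduce to 0 modulo the current basis, so we have a Gröbner basis.
Inter-reduce: drop elements whose leading term is divisible by another's, tail-reduce, and make monic.
Reduced Gröbner basis: {p, q - 1, r}.
The reduced Gröbner basis of I + (h) is {p, q - 1, r} ≠ {1}, a proper ideal, so the enlarged system stays consistent: h is independent of I, with normal form p.

4*p*r**2 + p + 4*r is independent of I; its normal form modulo I is p.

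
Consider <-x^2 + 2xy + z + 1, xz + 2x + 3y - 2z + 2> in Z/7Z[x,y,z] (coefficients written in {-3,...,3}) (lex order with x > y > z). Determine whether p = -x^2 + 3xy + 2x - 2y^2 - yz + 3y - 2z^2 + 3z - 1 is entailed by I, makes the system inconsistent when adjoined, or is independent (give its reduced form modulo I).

First compute the reduced Gröbner basis of I by Buchberger's algorithm.
f_1 = -x^2 + 2xy + z + 1, LT = x^2.
f_2 = xz + 2x + 3y - 2z + 2, LT = xz.

S(f_1,f_2): lcm = x^2z. S = -2x^2 - 2xyz - 3xy + 2xz - 2x - z^2 - z.
  leading term x^2: subtract (2)·f_1 from -2x^2 - 2xyz - 3xy + 2xz - 2x - z^2 - z → -2xyz + 2xz - 2x - z^2 - 3z - 2
  leading term xyz: subtract (-2y)·f_2 from -2xyz + 2xz - 2x - z^2 - 3z - 2 → -3xy + 2xz - 2x - y^2 + 3yz - 3y - z^2 - 3z - 2
  leading term xy: no divisor's leading term divides it; move -3xy to the remainder.
  leading term xz: subtract (2)·f_2 from 2xz - 2x - y^2 + 3yz - 3y - z^2 - 3z - 2 → x - y^2 + 3yz - 2y - z^2 + z + 1
  leading term x: no divisor's leading term divides it; move x to the remainder.
  leading term y^2: no divisor's leading term divides it; move -y^2 to the remainder.
  leading term yz: no divisor's leading term divides it; move 3yz to the remainder.
  leading term y: no divisor's leading term divides it; move -2y to the remainder.
  leading term z^2: no divisor's leading term divides it; move -z^2 to the remainder.
  leading term z: no divisor's leading term divides it; move z to the remainder.
  leading term 1: no divisor's leading term divides it; move 1 to the remainder.
  remainder -3xy + x - y^2 + 3yz - 2y - z^2 + z + 1 ≠ 0; add h_3 = -3xy + x - y^2 + 3yz - 2y - z^2 + z + 1 to the basis.

S(f_2,h_3): lcm = xyz. S = 2xy - 2xz + 2y^2z + 3y^2 + yz^2 + 2yz + 2y + 2z^3 - 2z^2 - 2z.
  leading term xy: subtract (-3)·h_3 from 2xy - 2xz + 2y^2z + 3y^2 + yz^2 + 2yz + 2y + 2z^3 - 2z^2 - 2z → -2xz + 3x + 2y^2z + yz^2 - 3yz + 3y + 2z^3 + 2z^2 + z + 3
  leading term xz: subtract (-2)·f_2 from -2xz + 3x + 2y^2z + yz^2 - 3yz + 3y + 2z^3 + 2z^2 + z + 3 → 2y^2z + yz^2 - 3yz + 2y + 2z^3 + 2z^2 - 3z
  leading term y^2z: no divisor's leading term divides it; move 2y^2z to the remainder.
  leading term yz^2: no divisor's leading term divides it; move yz^2 to the remainder.
  leading term yz: no divisor's leading term divides it; move -3yz to the remainder.
  leading term y: no divisor's leading term divides it; move 2y to the remainder.
  leading term z^3: no divisor's leading term divides it; move 2z^3 to the remainder.
  leading term z^2: no divisor's leading term divides it; move 2z^2 to the remainder.
  leading term z: no divisor's leading term divides it; move -3z to the remainder.
  remainder 2y^2z + yz^2 - 3yz + 2y + 2z^3 + 2z^2 - 3z ≠ 0; add h_4 = 2y^2z + yz^2 - 3yz + 2y + 2z^3 + 2z^2 - 3z to the basis.

The other S-polynomials (S(f_1,h_3), S(f_1,h_4), S(f_2,h_4), S(h_3,h_4)) all reduce to 0 modulo the current basis, so we have a Gröbner basis.
Inter-reduce: drop elements whose leading term is divisible by another's, tail-reduce, and make monic.
Reduced Gröbner basis: {x^2 - 3x + 3y^2 - 2yz - y + 3z^2 + 3z + 3, xy + 2x - 2y^2 - yz + 3y - 2z^2 + 2z + 2, xz + 2x + 3y - 2z + 2, y^2z - 3yz^2 + 2yz + y + z^3 + z^2 + 2z}.
Label its elements g_1 = x^2 - 3x + 3y^2 - 2yz - y + 3z^2 + 3z + 3, g_2 = xy + 2x - 2y^2 - yz + 3y - 2z^2 + 2z + 2, g_3 = xz + 2x + 3y - 2z + 2, g_4 = y^2z - 3yz^2 + 2yz + y + z^3 + z^2 + 2z.

Reduce p = -x^2 + 3xy + 2x - 2y^2 - yz + 3y - 2z^2 + 3z - 1 modulo G:
  leading term x^2: subtract (-1)·g_1 from -x^2 + 3xy + 2x - 2y^2 - yz + 3y - 2z^2 + 3z - 1 → 3xy - x + y^2 - 3yz + 2y + z^2 - z + 2
  leading term xy: subtract (3)·g_2 from 3xy - x + y^2 - 3yz + 2y + z^2 - z + 2 → 3
  leading term 1: no divisor's leading term divides it; move 3 to the remainder.
  normal form = 3.
The normal form is nonzero, so p ∉ I. Since p minus its normal form lies in I, I + (p) = I + (r) where r = 3; decide whether this ideal is the whole ring.
Here r = 3 is a nonzero constant, hence a unit: 1 ∈ I + (p), the Gröbner basis of I + (p) is {1}, and the enlarged system has no common solution — adjoining p is inconsistent.

Adjoining -x^2 + 3xy + 2x - 2y^2 - yz + 3y - 2z^2 + 3z - 1 makes the ideal the whole ring: the system is inconsistent.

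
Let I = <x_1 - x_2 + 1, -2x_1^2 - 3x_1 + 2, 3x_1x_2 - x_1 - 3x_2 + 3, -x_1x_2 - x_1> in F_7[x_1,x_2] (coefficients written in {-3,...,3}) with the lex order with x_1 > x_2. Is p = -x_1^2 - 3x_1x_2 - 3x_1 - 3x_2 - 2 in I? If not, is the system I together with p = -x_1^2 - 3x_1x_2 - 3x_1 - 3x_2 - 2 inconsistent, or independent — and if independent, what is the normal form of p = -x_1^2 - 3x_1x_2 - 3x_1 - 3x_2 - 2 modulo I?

Adjoining -x_1^2 - 3x_1x_2 - 3x_1 - 3x_2 - 2 makes the ideal the whole ring: the system is inconsistent.

First compute the reduced Gröbner basis of I by Buchberger's algorithm.
f_1 = x_1 - x_2 + 1, LT = x_1.
f_2 = -2x_1^2 - 3x_1 + 2, LT = x_1^2.
f_3 = 3x_1x_2 - x_1 - 3x_2 + 3, LT = x_1x_2.
f_4 = -x_1x_2 - x_1, LT = x_1x_2.

S(f_1,f_2): lcm = x_1^2. S = -x_1x_2 + 3x_1 + 1.
  reduce S modulo (f_1, f_2, f_3, f_4):
  remainder -x_2^2 - 3x_2 - 2 ≠ 0; add h_5 = -x_2^2 - 3x_2 - 2 to the basis.

S(f_1,f_3): lcm = x_1x_2. S = -2x_1 - x_2^2 + 2x_2 - 1.
  reduce S modulo (f_1, f_2, f_3, f_4, h_5):
  remainder 3x_2 + 3 ≠ 0; add h_6 = 3x_2 + 3 to the basis.

The other S-polynomials (S(f_1,f_4), S(f_2,f_3), S(f_2,f_4), S(f_3,f_4), S(f_1,h_5), S(f_2,h_5), S(f_3,h_5), S(f_4,h_5), S(f_1,h_6), S(f_2,h_6), S(f_3,h_6), S(f_4,h_6), S(h_5,h_6)) all reduce to 0 modulo the current basis, so we have a Gröbner basis.
Inter-reduce: drop elements whose leading term is divisible by another's, tail-reduce, and make monic.
Reduced Gröbner basis: {x_1 + 2, x_2 + 1}.
Label its elements g_1 = x_1 + 2, g_2 = x_2 + 1.

Reduce p = -x_1^2 - 3x_1x_2 - 3x_1 - 3x_2 - 2 modulo G:
  leading term x_1^2: subtract (-x_1)·g_1 from -x_1^2 - 3x_1x_2 - 3x_1 - 3x_2 - 2 → -3x_1x_2 - x_1 - 3x_2 - 2
  leading term x_1x_2: subtract (-3x_2)·g_1 from -3x_1x_2 - x_1 - 3x_2 - 2 → -x_1 + 3x_2 - 2
  leading term x_1: subtract (-1)·g_1 from -x_1 + 3x_2 - 2 → 3x_2
  leading term x_2: subtract (3)·g_2 from 3x_2 → -3
  leading term 1: no divisor's leading term divides it; move -3 to the remainder.
  normal form = -3.
The normal form is nonzero, so p ∉ I. Since p minus its normal form lies in I, I + (p) = I + (r) where r = -3; decide whether this ideal is the whole ring.
Here r = -3 is a nonzero constant, hence a unit: 1 ∈ I + (p), the Gröbner basis of I + (p) is {1}, and the enlarged system has no common solution — adjoining p is inconsistent.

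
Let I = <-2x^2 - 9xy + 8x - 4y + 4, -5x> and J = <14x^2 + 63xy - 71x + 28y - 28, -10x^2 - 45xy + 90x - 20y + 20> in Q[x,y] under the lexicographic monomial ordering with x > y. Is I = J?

Yes, the ideals are equal.

Two ideals are equal iff their reduced Gröbner bases coincide (the reduced basis is unique for a fixed ordering).
Buchberger on the first generating set:
f_1 = -2x^2 - 9xy + 8x - 4y + 4, LT = x^2.
f_2 = -5x, LT = x.

S(f_1,f_2): lcm = x^2. S = 9/2xy - 4x + 2y - 2.
  leading term xy: subtract (-9/10y)·f_2 from 9/2xy - 4x + 2y - 2 → -4x + 2y - 2
  leading term x: subtract (4/5)·f_2 from -4x + 2y - 2 → 2y - 2
  leading term y: no divisor's leading term divides it; move 2y to the remainder.
  leading term 1: no divisor's leading term divides it; move -2 to the remainder.
  remainder 2y - 2 ≠ 0; add g_3 = 2y - 2 to the basis.

The other S-polynomials (S(f_1,g_3), S(f_2,g_3)) all reduce to 0 modulo the current basis, so we have a Gröbner basis.
Inter-reduce: drop elements whose leading term is divisible by another's, tail-reduce, and make monic.
Reduced Gröbner basis: {x, y - 1}.

Buchberger on the second generating set:
h_1 = 14x^2 + 63xy - 71x + 28y - 28, LT = x^2.
h_2 = -10x^2 - 45xy + 90x - 20y + 20, LT = x^2.

S(h_1,h_2): lcm = x^2. S = 55/14x.
  leading term x: no divisor's leading term divides it; move 55/14x to the remainder.
  remainder 55/14x ≠ 0; add k_3 = 55/14x to the basis.

S(h_1,k_3): lcm = x^2. S = 9/2xy - 71/14x + 2y - 2.
  leading term xy: subtract (63/55y)·k_3 from 9/2xy - 71/14x + 2y - 2 → -71/14x + 2y - 2
  leading term x: subtract (-71/55)·k_3 from -71/14x + 2y - 2 → 2y - 2
  leading term y: no divisor's leading term divides it; move 2y to the remainder.
  leading term 1: no divisor's leading term divides it; move -2 to the remainder.
  remainder 2y - 2 ≠ 0; add k_4 = 2y - 2 to the basis.

The other S-polynomials (S(h_2,k_3), S(h_1,k_4), S(h_2,k_4), S(k_3,k_4)) all reduce to 0 modulo the current basis, so we have a Gröbner basis.
Inter-reduce: drop elements whose leading term is divisible by another's, tail-reduce, and make monic.
Reduced Gröbner basis: {x, y - 1}.

These coincide, so the ideals are equal.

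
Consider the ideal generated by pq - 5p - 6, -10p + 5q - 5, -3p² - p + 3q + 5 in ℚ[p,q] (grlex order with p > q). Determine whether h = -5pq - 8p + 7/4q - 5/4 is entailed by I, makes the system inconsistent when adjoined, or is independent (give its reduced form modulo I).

-5pq - 8p + 7/4q - 5/4 lies in I (it reduces to 0).

First compute the reduced Gröbner basis of I by Buchberger's algorithm.
f_1 = pq - 5p - 6, LT = pq.
f_2 = -10p + 5q - 5, LT = p.
f_3 = -3p² - p + 3q + 5, LT = p².

S(f_1,f_2): lcm = pq. S = ½q² - 5p - ½q - 6.
  leading term q²: no divisor's leading term divides it; move ½q² to the remainder.
  leading term p: subtract (½)·f_2 from -5p - ½q - 6 → -3q - 7/2
  leading term q: no divisor's leading term divides it; move -3q to the remainder.
  leading term 1: no divisor's leading term divides it; move -7/2 to the remainder.
  remainder ½q² - 3q - 7/2 ≠ 0; add k_4 = ½q² - 3q - 7/2 to the basis.

S(f_1,f_3): lcm = p²q. S = -5p² - ⅓pq + q² - 6p + 5/3q.
  leading term p²: subtract (½p)·f_2 from -5p² - ⅓pq + q² - 6p + 5/3q → -17/6pq + q² - 7/2p + 5/3q
  leading term pq: subtract (-17/6)·f_1 from -17/6pq + q² - 7/2p + 5/3q → q² - 53/3p + 5/3q - 17
  leading term q²: subtract (2)·k_4 from q² - 53/3p + 5/3q - 17 → -53/3p + 23/3q - 10
  leading term p: subtract (53/30)·f_2 from -53/3p + 23/3q - 10 → -7/6q - 7/6
  leading term q: no divisor's leading term divides it; move -7/6q to the remainder.
  leading term 1: no divisor's leading term divides it; move -7/6 to the remainder.
  remainder -7/6q - 7/6 ≠ 0; add k_5 = -7/6q - 7/6 to the basis.

S(f_2,f_3): lcm = p². S = -½pq + ⅙p + q + 5/3.
  leading term pq: subtract (-½)·f_1 from -½pq + ⅙p + q + 5/3 → -7/3p + q - 4/3
  leading term p: subtract (7/30)·f_2 from -7/3p + q - 4/3 → -⅙q - ⅙
  leading term q: subtract (1/7)·k_5 from -⅙q - ⅙ → 0
  remainder 0.

S(f_1,k_4): lcm = pq². S = pq + 7p - 6q.
  leading term pq: subtract (1)·f_1 from pq + 7p - 6q → 12p - 6q + 6
  leading term p: subtract (-6/5)·f_2 from 12p - 6q + 6 → 0
  remainder 0.

S(f_2,k_4): leading monomials are coprime, so the S-polynomial reduces to 0 (Buchberger's first criterion).
S(f_3,k_4): leading monomials are coprime, so the S-polynomial reduces to 0 (Buchberger's first criterion).
S(f_1,k_5): lcm = pq. S = -6p - 6.
  leading term p: subtract (⅗)·f_2 from -6p - 6 → -3q - 3
  leading term q: subtract (18/7)·k_5 from -3q - 3 → 0
  remainder 0.

S(f_2,k_5): leading monomials are coprime, so the S-polynomial reduces to 0 (Buchberger's first criterion).
S(f_3,k_5): leading monomials are coprime, so the S-polynomial reduces to 0 (Buchberger's first criterion).
S(k_4,k_5): lcm = q². S = -7q - 7.
  leading term q: subtract (6)·k_5 from -7q - 7 → 0
  remainder 0.

Every S-polynomial of the final basis reduces to 0, so we have a Gröbner basis.
Inter-reduce: drop elements whose leading term is divisible by another's, tail-reduce, and make monic.
Reduced Gröbner basis: {p + 1, q + 1}.
Label its elements g_1 = p + 1, g_2 = q + 1.

Reduce h = -5pq - 8p + 7/4q - 5/4 modulo G:
  leading term pq: subtract (-5q)·g_1 from -5pq - 8p + 7/4q - 5/4 → -8p + 27/4q - 5/4
  leading term p: subtract (-8)·g_1 from -8p + 27/4q - 5/4 → 27/4q + 27/4
  leading term q: subtract (27/4)·g_2 from 27/4q + 27/4 → 0
  normal form = 0.
Since the normal form is 0, h ∈ I.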